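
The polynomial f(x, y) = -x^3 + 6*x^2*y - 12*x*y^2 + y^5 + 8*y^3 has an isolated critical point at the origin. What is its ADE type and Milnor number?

Type E_{8}, Milnor number mu = 8.

The Hessian of f at 0 has rank 0. Corank 2; j^3 = -(x - 2*y)^3 is a perfect cube, so E-series; the 5-jet and mu = 8 give E_8.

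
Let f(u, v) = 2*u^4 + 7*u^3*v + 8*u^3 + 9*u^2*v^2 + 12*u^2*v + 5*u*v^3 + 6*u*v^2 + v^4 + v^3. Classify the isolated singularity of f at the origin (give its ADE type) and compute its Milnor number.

The Hessian of f at 0 is [[0, 0], [0, 0]] with rank 0, so corank 2. A Groebner basis of the Jacobian ideal J(f) in C{u,v} is {768*u^2 + 768*u*v + v^4 + 8*v^3 + 192*v^2, u^3 + 36*u^2 + 36*u*v + v^3/2 + 9*v^2, u^2*v - 40*u^2 - 40*u*v - 2*v^3/3 - 10*v^2, 32*u^2 + u*v^2 + 32*u*v + 5*v^3/6 + 8*v^2}; counting standard monomials gives mu = 7. Corank 2; j^3 = (2*u + v)^3 is a perfect cube, so E-series; the 4-jet and mu = 7 give E_7.

Type E_{7}, Milnor number mu = 7.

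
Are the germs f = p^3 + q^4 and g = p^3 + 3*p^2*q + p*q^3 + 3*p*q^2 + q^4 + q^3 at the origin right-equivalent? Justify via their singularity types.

No.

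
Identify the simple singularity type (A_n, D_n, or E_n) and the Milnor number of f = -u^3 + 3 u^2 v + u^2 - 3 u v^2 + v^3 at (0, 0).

Type A_2, Milnor number mu = 2.

The Hessian of f at 0 is [[2, 0], [0, 0]] with rank 1, so corank 1. A Groebner basis of the Jacobian ideal J(f) in C{u,v} is {v^2, u}; counting standard monomials gives mu = 2. Corank 1: A-series; mu = 2 gives A_2.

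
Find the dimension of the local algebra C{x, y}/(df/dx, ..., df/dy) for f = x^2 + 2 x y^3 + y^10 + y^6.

9

The Hessian of f at 0 is [[2, 0], [0, 0]] with rank 1, so corank 1. A Groebner basis of the Jacobian ideal J(f) in C{x,y} is {x^3, x + y^3}; counting standard monomials gives mu = 9. Corank 1: A-series; mu = 9 gives A_9.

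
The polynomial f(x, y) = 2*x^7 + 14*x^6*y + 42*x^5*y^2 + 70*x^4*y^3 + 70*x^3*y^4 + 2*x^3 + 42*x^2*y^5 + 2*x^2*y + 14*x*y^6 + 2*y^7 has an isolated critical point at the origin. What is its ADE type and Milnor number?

The Hessian of f at 0 is [[0, 0], [0, 0]] with rank 0, so corank 2. A Groebner basis of the Jacobian ideal J(f) in C{x,y} is {-x*y/7 + y^6, x*y^2, x^2 + x*y}; counting standard monomials gives mu = 8. Corank 2; j^3 = 2*x^2*(x + y) has shape L^2 M (L != M), so D-series; mu = 8 gives D_8.

Type D_8, Milnor number mu = 8.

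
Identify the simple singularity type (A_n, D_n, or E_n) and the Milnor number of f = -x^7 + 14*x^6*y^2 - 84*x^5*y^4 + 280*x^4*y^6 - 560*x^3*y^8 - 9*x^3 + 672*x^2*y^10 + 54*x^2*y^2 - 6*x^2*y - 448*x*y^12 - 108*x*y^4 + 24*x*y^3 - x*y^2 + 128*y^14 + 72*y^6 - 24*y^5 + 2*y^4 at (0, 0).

Type D_{8}, Milnor number mu = 8.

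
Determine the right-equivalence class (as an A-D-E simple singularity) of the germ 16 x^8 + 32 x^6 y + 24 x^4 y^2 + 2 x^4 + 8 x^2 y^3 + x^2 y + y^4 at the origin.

D5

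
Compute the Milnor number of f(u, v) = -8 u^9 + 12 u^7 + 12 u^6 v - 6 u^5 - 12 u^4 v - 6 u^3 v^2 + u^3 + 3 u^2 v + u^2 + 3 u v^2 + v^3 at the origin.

2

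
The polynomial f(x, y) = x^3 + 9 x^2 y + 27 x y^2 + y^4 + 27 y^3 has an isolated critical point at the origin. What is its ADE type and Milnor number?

Type E_{6}, Milnor number mu = 6.

The Hessian of f at 0 has rank 0. Corank 2; j^3 = (x + 3*y)^3 is a perfect cube, so E-series; the 4-jet and mu = 6 give E_6.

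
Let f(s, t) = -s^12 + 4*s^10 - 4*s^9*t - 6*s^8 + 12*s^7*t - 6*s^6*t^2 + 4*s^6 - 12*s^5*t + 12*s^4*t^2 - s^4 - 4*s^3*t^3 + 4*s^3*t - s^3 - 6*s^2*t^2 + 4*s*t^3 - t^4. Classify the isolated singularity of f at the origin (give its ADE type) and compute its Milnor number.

Type E_6, Milnor number mu = 6.

The Hessian of f at 0 is [[0, 0], [0, 0]] with rank 0, so corank 2. A Groebner basis of the Jacobian ideal J(f) in C{s,t} is {t^4, s*t^2 - t^3/3, s^2}; counting standard monomials gives mu = 6. Corank 2; j^3 = -s^3 is a perfect cube, so E-series; the 4-jet and mu = 6 give E_6.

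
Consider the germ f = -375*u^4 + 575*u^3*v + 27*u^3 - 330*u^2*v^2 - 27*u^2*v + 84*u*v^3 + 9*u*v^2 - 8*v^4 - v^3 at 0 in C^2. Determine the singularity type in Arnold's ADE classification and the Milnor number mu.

Type E_{7}, Milnor number mu = 7.

The Hessian of f at 0 is [[0, 0], [0, 0]] with rank 0, so corank 2. A Groebner basis of the Jacobian ideal J(f) in C{u,v} is {19683*u^2/25 - 13122*u*v/25 + v^4 + 27*v^3/25 + 2187*v^2/25, u^3 - 297*u^2/25 + 198*u*v/25 - 4*v^3/75 - 33*v^2/25, u^2*v - 567*u^2/25 + 378*u*v/25 - 32*v^3/225 - 63*v^2/25, -162*u^2/5 + u*v^2 + 108*u*v/5 - 17*v^3/45 - 18*v^2/5}; counting standard monomials gives mu = 7. Corank 2; j^3 = (3*u - v)^3 is a perfect cube, so E-series; the 4-jet and mu = 7 give E_7.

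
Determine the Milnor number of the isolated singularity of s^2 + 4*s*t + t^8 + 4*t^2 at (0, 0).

The Hessian of f at 0 has rank 1. Corank 1: A-series; mu = 7 gives A_7.

7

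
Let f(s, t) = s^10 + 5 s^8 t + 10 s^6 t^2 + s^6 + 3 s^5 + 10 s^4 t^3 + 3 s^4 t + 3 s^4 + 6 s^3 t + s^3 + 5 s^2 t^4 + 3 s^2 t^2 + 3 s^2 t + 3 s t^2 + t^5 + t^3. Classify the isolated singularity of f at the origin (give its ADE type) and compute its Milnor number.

Type E8, Milnor number mu = 8.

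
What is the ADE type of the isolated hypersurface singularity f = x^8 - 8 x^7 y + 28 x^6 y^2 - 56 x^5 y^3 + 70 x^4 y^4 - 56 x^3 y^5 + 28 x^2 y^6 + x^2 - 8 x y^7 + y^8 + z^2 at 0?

A7

The Hessian of f at 0 has rank 2. Corank 1: A-series; mu = 7 gives A_7.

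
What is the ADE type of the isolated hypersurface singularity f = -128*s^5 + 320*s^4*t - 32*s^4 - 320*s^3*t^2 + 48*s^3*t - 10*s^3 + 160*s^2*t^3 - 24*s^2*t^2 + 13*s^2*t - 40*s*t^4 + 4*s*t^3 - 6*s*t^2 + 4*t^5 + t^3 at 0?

D_{4}

The Hessian of f at 0 has rank 0. Corank 2; j^3 = -(2*s - t)*(5*s^2 - 4*s*t + t^2) splits into three distinct lines over C (the quadratic factor has nonzero discriminant), so D_4.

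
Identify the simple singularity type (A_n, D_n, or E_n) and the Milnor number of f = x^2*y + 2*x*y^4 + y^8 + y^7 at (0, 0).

Type D9, Milnor number mu = 9.

The Hessian of f at 0 is [[0, 0], [0, 0]] with rank 0, so corank 2. A Groebner basis of the Jacobian ideal J(f) in C{x,y} is {x^2*y^2, 8*x^2*y + x^2 + x*y^3, x*y + y^4, x^3}; counting standard monomials gives mu = 9. Corank 2; j^3 = x^2*y has shape L^2 M (L != M), so D-series; mu = 9 gives D_9.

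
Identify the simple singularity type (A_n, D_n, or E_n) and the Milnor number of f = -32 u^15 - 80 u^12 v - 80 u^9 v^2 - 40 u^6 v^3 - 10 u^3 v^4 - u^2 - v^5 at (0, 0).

The Hessian of f at 0 is [[-2, 0], [0, 0]] with rank 1, so corank 1. A Groebner basis of the Jacobian ideal J(f) in C{u,v} is {v^4, u}; counting standard monomials gives mu = 4. Corank 1: A-series; mu = 4 gives A_4.

Type A4, Milnor number mu = 4.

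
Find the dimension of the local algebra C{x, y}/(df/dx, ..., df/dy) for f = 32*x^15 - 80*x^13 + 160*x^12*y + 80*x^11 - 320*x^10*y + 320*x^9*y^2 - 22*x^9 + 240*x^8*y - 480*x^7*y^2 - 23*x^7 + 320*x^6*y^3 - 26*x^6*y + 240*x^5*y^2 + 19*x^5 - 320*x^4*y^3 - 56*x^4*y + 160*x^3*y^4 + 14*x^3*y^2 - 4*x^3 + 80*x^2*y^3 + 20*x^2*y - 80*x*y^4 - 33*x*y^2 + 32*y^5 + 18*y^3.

The Hessian of f at 0 has rank 0. Corank 2; j^3 = -(x - 2*y)*(2*x - 3*y)^2 has shape L^2 M (L != M), so D-series; mu = 6 gives D_6.

6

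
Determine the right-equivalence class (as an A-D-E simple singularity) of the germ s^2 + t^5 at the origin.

A4

The Hessian of f at 0 has rank 1. Corank 1: A-series; mu = 4 gives A_4.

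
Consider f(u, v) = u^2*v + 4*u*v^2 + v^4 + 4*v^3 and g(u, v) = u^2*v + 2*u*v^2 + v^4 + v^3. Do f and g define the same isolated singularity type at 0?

Yes.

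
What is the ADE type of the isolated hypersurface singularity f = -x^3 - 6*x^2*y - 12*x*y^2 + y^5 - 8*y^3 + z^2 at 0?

E_8

The Hessian of f at 0 is [[0, 0, 0], [0, 0, 0], [0, 0, 2]] with rank 1, so corank 2. A Groebner basis of the Jacobian ideal J(f) in C{x,y,z} is {y^4, x^2 + 4*x*y + 4*y^2, z}; counting standard monomials gives mu = 8. Corank 2; j^3 = -(x + 2*y)^3 is a perfect cube, so E-series; the 5-jet and mu = 8 give E_8.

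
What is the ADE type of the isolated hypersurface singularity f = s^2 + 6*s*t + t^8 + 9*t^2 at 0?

A_7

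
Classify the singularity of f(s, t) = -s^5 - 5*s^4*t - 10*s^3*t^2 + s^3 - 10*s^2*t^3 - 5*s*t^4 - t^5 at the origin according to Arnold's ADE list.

E8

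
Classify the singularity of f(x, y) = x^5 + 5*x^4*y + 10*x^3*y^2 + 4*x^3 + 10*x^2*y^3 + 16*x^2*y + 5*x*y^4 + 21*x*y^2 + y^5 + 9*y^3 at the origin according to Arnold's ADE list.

D_{6}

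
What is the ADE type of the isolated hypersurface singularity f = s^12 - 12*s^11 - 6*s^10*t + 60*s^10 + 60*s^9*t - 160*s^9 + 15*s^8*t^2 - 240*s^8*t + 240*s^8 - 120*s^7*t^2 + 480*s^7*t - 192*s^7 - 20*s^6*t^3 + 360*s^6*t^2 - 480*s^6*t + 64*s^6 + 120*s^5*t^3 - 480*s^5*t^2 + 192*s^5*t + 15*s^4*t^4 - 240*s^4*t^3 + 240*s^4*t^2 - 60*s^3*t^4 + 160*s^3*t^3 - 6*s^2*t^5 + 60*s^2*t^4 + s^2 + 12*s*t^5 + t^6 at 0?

A_{5}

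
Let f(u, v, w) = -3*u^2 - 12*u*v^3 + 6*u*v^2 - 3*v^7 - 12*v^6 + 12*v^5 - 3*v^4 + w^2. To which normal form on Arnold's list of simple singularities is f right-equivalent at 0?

The Hessian of f at 0 has rank 2. Corank 1: A-series; mu = 6 gives A_6.

A6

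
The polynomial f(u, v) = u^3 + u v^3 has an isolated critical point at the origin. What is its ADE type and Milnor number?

The Hessian of f at 0 is [[0, 0], [0, 0]] with rank 0, so corank 2. A Groebner basis of the Jacobian ideal J(f) in C{u,v} is {u^3, u*v^2, 3*u^2 + v^3}; counting standard monomials gives mu = 7. Corank 2; j^3 = u^3 is a perfect cube, so E-series; the 4-jet and mu = 7 give E_7.

Type E7, Milnor number mu = 7.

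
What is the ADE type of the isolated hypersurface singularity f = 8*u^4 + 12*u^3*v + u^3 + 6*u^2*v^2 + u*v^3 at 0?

E_{7}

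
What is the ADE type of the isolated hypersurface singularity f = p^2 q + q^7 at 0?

D8

The Hessian of f at 0 has rank 0. Corank 2; j^3 = p^2*q has shape L^2 M (L != M), so D-series; mu = 8 gives D_8.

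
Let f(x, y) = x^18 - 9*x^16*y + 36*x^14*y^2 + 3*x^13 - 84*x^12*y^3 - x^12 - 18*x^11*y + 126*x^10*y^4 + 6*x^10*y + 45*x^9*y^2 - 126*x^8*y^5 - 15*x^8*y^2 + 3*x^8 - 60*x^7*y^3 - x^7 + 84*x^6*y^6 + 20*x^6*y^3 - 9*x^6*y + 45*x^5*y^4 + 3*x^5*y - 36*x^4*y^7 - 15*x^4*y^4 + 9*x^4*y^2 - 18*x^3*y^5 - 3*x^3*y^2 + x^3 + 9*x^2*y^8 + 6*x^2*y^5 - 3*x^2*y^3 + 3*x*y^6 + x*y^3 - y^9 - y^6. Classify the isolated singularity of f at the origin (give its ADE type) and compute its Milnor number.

Type E_7, Milnor number mu = 7.

The Hessian of f at 0 has rank 0. Corank 2; j^3 = x^3 is a perfect cube, so E-series; the 4-jet and mu = 7 give E_7.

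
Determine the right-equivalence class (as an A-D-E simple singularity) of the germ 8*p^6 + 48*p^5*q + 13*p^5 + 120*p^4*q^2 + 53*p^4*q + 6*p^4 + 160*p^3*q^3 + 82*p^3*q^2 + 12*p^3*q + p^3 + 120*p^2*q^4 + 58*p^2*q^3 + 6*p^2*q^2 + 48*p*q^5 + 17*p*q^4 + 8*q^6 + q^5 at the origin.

E_{8}

The Hessian of f at 0 has rank 0. Corank 2; j^3 = p^3 is a perfect cube, so E-series; the 5-jet and mu = 8 give E_8.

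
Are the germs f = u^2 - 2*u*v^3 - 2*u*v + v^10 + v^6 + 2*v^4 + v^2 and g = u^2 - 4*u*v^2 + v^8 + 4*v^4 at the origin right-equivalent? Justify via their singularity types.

No.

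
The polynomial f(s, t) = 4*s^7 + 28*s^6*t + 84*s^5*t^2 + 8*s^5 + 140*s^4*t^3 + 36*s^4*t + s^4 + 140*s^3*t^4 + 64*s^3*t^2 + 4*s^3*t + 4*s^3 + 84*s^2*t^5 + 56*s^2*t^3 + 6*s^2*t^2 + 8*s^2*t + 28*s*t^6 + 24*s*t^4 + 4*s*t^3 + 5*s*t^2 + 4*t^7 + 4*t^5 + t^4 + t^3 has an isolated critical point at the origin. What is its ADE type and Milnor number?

Type D5, Milnor number mu = 5.

The Hessian of f at 0 is [[0, 0], [0, 0]] with rank 0, so corank 2. A Groebner basis of the Jacobian ideal J(f) in C{s,t} is {s*t^2 + 2*s*t + t^2, -4*s*t + t^3 - 2*t^2, s^2 + 3*s*t/2 + t^2/2}; counting standard monomials gives mu = 5. Corank 2; j^3 = (s + t)*(2*s + t)^2 has shape L^2 M (L != M), so D-series; mu = 5 gives D_5.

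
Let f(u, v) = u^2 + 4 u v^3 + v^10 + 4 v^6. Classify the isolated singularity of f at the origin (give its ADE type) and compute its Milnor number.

The Hessian of f at 0 has rank 1. Corank 1: A-series; mu = 9 gives A_9.

Type A9, Milnor number mu = 9.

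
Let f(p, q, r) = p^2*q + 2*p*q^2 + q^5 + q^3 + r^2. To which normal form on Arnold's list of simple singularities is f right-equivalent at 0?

D_{6}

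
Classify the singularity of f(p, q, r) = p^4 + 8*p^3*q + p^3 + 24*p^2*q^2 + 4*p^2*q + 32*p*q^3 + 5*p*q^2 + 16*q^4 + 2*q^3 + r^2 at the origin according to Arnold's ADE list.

The Hessian of f at 0 is [[0, 0, 0], [0, 0, 0], [0, 0, 2]] with rank 1, so corank 2. A Groebner basis of the Jacobian ideal J(f) in C{p,q,r} is {p*q^2 + p*q/4 + q^2/4, -p*q/4 + q^3 - q^2/4, p^2 + 3*p*q + 2*q^2, r}; counting standard monomials gives mu = 5. Corank 2; j^3 = (p + q)^2*(p + 2*q) has shape L^2 M (L != M), so D-series; mu = 5 gives D_5.

D_5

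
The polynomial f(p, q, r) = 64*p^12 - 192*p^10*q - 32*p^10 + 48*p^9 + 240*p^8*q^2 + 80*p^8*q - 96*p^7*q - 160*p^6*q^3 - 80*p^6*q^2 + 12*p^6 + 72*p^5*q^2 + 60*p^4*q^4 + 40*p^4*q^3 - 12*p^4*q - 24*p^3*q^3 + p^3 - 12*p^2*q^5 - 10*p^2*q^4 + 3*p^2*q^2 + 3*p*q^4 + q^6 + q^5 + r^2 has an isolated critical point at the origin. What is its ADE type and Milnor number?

Type E_8, Milnor number mu = 8.

The Hessian of f at 0 has rank 1. Corank 2; j^3 = p^3 is a perfect cube, so E-series; the 5-jet and mu = 8 give E_8.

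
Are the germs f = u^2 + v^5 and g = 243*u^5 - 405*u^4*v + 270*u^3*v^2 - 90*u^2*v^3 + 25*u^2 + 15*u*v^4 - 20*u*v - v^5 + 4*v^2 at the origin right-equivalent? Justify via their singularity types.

Yes.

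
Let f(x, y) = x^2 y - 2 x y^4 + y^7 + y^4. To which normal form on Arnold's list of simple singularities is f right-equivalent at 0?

D_5

The Hessian of f at 0 has rank 0. Corank 2; j^3 = x^2*y has shape L^2 M (L != M), so D-series; mu = 5 gives D_5.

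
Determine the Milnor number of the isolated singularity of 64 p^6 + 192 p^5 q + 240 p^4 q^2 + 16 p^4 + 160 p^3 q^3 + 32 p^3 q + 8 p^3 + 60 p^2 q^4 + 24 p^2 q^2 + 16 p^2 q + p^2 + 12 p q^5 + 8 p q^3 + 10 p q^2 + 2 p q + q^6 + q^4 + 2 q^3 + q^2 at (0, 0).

5

The Hessian of f at 0 is [[2, 2], [2, 2]] with rank 1, so corank 1. A Groebner basis of the Jacobian ideal J(f) in C{p,q} is {p*q^2 - 4*p*q + 3*p/4 - 13*q^2/4 + 3*q/4, 5*p*q - p + q^3 + 4*q^2 - q, p^2 + p*q + p/4 + q^2/4 + q/4}; counting standard monomials gives mu = 5. Corank 1: A-series; mu = 5 gives A_5.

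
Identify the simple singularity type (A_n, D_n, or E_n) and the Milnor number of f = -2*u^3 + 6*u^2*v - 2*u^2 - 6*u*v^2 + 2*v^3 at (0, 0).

Type A_{2}, Milnor number mu = 2.

The Hessian of f at 0 has rank 1. Corank 1: A-series; mu = 2 gives A_2.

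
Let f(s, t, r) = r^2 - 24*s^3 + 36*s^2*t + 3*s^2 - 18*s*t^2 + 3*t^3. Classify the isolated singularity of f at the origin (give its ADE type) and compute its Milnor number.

The Hessian of f at 0 has rank 2. Corank 1: A-series; mu = 2 gives A_2.

Type A_2, Milnor number mu = 2.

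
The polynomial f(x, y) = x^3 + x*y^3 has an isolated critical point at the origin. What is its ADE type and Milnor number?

The Hessian of f at 0 has rank 0. Corank 2; j^3 = x^3 is a perfect cube, so E-series; the 4-jet and mu = 7 give E_7.

Type E_{7}, Milnor number mu = 7.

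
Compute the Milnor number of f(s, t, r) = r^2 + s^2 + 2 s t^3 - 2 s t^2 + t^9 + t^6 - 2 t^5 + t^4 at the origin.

8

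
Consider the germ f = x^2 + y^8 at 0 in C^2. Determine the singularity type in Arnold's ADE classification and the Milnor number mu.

Type A_{7}, Milnor number mu = 7.

The Hessian of f at 0 has rank 1. Corank 1: A-series; mu = 7 gives A_7.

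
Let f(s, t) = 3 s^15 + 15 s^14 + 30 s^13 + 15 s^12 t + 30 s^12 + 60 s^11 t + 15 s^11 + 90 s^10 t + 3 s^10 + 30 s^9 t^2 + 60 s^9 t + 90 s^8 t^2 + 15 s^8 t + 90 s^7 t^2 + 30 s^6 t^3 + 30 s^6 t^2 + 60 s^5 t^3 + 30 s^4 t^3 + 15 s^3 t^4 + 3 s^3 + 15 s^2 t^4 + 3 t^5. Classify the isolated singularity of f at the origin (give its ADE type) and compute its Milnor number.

Type E8, Milnor number mu = 8.

The Hessian of f at 0 has rank 0. Corank 2; j^3 = 3*s^3 is a perfect cube, so E-series; the 5-jet and mu = 8 give E_8.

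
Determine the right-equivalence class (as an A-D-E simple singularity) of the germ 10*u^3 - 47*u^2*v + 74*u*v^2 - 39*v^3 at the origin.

The Hessian of f at 0 is [[0, 0], [0, 0]] with rank 0, so corank 2. A Groebner basis of the Jacobian ideal J(f) in C{u,v} is {v^3, u^2 - 23*v^2/11, u*v - 16*v^2/11}; counting standard monomials gives mu = 4. Corank 2; j^3 = (2*u - 3*v)*(5*u^2 - 16*u*v + 13*v^2) splits into three distinct lines over C (the quadratic factor has nonzero discriminant), so D_4.

D4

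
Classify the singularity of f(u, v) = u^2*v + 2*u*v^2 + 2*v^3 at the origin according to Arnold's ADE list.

D_{4}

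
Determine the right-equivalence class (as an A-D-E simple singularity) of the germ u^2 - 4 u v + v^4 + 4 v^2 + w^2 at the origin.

A_3

The Hessian of f at 0 has rank 2. Corank 1: A-series; mu = 3 gives A_3.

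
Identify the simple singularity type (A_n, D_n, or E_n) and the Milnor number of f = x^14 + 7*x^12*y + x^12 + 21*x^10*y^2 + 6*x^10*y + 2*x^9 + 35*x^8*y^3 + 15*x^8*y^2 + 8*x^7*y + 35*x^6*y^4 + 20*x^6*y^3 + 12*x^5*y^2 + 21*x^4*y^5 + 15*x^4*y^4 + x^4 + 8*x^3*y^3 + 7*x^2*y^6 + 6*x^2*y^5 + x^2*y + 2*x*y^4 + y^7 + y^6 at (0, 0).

The Hessian of f at 0 has rank 0. Corank 2; j^3 = x^2*y has shape L^2 M (L != M), so D-series; mu = 7 gives D_7.

Type D_{7}, Milnor number mu = 7.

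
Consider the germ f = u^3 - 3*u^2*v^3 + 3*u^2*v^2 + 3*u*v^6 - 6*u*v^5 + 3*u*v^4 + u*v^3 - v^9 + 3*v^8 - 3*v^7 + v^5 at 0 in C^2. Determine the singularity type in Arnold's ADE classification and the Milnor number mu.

The Hessian of f at 0 has rank 0. Corank 2; j^3 = u^3 is a perfect cube, so E-series; the 4-jet and mu = 7 give E_7.

Type E7, Milnor number mu = 7.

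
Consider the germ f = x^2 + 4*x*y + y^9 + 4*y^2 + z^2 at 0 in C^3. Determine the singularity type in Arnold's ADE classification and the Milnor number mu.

Type A8, Milnor number mu = 8.

The Hessian of f at 0 is [[2, 4, 0], [4, 8, 0], [0, 0, 2]] with rank 2, so corank 1. A Groebner basis of the Jacobian ideal J(f) in C{x,y,z} is {y^8, x + 2*y, z}; counting standard monomials gives mu = 8. Corank 1: A-series; mu = 8 gives A_8.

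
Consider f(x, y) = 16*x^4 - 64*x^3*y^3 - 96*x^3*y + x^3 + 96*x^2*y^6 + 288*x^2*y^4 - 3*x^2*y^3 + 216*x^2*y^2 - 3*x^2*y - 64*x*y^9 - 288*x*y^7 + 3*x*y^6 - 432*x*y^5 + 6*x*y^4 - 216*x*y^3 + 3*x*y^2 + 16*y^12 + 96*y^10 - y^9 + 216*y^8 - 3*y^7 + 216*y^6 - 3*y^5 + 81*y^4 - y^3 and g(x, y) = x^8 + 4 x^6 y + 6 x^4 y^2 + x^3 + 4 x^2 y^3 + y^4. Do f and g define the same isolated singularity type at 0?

The Hessian of f at 0 has rank 0. Corank 2; j^3 = (x - y)^3 is a perfect cube, so E-series; the 4-jet and mu = 6 give E_6. The Hessian of g at 0 has rank 0. Corank 2; j^3 = x^3 is a perfect cube, so E-series; the 4-jet and mu = 6 give E_6. Both have type E_6, hence right-equivalent.

Yes.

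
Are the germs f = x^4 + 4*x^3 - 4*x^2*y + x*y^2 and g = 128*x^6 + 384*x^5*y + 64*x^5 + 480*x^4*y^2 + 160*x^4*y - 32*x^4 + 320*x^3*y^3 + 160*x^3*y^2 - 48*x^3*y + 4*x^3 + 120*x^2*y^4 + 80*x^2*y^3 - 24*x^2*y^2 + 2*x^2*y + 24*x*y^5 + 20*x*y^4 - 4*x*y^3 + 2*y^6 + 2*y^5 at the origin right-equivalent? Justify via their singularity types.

No.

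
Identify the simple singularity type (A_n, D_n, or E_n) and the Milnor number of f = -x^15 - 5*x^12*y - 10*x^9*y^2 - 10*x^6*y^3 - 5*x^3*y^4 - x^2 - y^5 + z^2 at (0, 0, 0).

Type A_{4}, Milnor number mu = 4.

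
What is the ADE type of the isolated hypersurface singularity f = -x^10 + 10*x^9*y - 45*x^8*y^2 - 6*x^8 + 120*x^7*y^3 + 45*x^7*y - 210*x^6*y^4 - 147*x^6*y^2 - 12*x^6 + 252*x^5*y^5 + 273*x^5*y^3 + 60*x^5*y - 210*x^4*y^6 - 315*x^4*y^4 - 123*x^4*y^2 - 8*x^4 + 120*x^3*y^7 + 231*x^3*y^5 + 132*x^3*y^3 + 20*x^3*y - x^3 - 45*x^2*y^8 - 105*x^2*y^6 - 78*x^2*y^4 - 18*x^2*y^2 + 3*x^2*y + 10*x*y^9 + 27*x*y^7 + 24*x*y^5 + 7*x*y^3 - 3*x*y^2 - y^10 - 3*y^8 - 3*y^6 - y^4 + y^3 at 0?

The Hessian of f at 0 has rank 0. Corank 2; j^3 = -(x - y)^3 is a perfect cube, so E-series; the 4-jet and mu = 7 give E_7.

E7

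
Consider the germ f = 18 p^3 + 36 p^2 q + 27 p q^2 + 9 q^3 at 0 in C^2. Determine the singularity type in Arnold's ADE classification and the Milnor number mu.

Type D_{4}, Milnor number mu = 4.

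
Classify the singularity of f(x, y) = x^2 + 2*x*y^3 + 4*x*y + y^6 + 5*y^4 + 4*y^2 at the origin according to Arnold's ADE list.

The Hessian of f at 0 is [[2, 4], [4, 8]] with rank 1, so corank 1. A Groebner basis of the Jacobian ideal J(f) in C{x,y} is {y^3, x + 2*y}; counting standard monomials gives mu = 3. Corank 1: A-series; mu = 3 gives A_3.

A3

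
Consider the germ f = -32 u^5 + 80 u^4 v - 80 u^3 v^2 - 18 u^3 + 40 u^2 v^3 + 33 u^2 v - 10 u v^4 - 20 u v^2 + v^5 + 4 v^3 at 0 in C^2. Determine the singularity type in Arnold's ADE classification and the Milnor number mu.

Type D_6, Milnor number mu = 6.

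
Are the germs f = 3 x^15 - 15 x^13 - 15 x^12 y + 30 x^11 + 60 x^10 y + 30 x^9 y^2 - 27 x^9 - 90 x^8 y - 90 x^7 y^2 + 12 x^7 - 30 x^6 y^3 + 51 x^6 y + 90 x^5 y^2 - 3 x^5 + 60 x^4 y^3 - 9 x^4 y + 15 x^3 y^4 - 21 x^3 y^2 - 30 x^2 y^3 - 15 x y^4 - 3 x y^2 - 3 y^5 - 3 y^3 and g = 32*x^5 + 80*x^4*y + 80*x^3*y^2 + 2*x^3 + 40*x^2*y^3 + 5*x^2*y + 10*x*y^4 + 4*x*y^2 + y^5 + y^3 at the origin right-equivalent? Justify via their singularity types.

Yes.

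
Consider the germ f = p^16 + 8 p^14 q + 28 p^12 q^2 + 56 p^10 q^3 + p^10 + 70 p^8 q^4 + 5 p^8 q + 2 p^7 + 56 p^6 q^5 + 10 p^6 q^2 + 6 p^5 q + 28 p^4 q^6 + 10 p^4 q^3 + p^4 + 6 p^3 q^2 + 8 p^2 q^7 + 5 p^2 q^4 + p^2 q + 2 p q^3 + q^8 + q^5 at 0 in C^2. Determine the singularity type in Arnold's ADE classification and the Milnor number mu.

Type D9, Milnor number mu = 9.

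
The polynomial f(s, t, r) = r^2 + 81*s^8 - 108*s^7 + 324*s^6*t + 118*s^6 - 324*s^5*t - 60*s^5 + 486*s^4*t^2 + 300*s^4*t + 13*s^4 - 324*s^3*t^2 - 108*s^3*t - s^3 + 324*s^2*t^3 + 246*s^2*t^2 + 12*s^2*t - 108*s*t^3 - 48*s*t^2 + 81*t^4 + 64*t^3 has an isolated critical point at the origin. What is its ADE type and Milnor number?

Type E6, Milnor number mu = 6.

The Hessian of f at 0 is [[0, 0, 0], [0, 0, 0], [0, 0, 2]] with rank 1, so corank 2. A Groebner basis of the Jacobian ideal J(f) in C{s,t,r} is {s^3 + 9*s^2/8 - 9*s*t + 18*t^2, s^2*t + 5*s^2/16 - 5*s*t/2 + 5*t^2, 11*s^2/128 + s*t^2 - 11*s*t/16 + 11*t^2/8, 3*s^2/128 - 3*s*t/16 + t^3 + 3*t^2/8, r}; counting standard monomials gives mu = 6. Corank 2; j^3 = -(s - 4*t)^3 is a perfect cube, so E-series; the 4-jet and mu = 6 give E_6.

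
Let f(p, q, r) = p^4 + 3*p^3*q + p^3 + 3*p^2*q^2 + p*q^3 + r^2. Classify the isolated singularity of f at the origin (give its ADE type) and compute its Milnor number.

Type E_{7}, Milnor number mu = 7.

The Hessian of f at 0 has rank 1. Corank 2; j^3 = p^3 is a perfect cube, so E-series; the 4-jet and mu = 7 give E_7.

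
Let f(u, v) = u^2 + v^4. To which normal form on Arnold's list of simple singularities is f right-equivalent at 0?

A_{3}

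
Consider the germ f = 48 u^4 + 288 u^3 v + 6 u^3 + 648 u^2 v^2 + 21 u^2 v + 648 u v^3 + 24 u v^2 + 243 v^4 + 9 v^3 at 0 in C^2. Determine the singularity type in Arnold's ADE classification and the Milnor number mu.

Type D_{5}, Milnor number mu = 5.

The Hessian of f at 0 has rank 0. Corank 2; j^3 = 3*(u + v)^2*(2*u + 3*v) has shape L^2 M (L != M), so D-series; mu = 5 gives D_5.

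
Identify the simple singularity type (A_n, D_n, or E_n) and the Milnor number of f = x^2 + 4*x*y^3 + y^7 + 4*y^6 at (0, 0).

Type A_{6}, Milnor number mu = 6.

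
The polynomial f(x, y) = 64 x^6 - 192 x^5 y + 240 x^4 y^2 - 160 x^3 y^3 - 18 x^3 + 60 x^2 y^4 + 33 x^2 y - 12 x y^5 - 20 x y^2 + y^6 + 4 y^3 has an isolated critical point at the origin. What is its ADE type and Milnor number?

Type D_7, Milnor number mu = 7.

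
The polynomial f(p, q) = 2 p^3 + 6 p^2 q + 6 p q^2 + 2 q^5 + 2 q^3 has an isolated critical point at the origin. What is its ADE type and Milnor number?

Type E8, Milnor number mu = 8.

The Hessian of f at 0 has rank 0. Corank 2; j^3 = 2*(p + q)^3 is a perfect cube, so E-series; the 5-jet and mu = 8 give E_8.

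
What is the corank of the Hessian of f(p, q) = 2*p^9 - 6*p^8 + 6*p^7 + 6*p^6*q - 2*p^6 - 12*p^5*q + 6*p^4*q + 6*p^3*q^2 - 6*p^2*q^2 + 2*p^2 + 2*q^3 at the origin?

1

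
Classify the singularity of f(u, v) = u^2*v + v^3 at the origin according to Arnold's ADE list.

The Hessian of f at 0 has rank 0. Corank 2; j^3 = v*(u^2 + v^2) splits into three distinct lines over C (the quadratic factor has nonzero discriminant), so D_4.

D_{4}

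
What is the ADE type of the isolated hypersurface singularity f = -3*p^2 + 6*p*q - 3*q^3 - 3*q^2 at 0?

A2

The Hessian of f at 0 is [[-6, 6], [6, -6]] with rank 1, so corank 1. A Groebner basis of the Jacobian ideal J(f) in C{p,q} is {q^2, p - q}; counting standard monomials gives mu = 2. Corank 1: A-series; mu = 2 gives A_2.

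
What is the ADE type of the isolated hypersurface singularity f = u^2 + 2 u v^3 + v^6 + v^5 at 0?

The Hessian of f at 0 has rank 1. Corank 1: A-series; mu = 4 gives A_4.

A_4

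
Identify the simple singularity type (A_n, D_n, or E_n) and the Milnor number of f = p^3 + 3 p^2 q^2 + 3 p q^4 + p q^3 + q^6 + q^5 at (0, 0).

Type E7, Milnor number mu = 7.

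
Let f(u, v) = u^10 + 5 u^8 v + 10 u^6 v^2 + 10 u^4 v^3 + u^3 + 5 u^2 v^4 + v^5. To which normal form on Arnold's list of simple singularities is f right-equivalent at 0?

E8

The Hessian of f at 0 is [[0, 0], [0, 0]] with rank 0, so corank 2. A Groebner basis of the Jacobian ideal J(f) in C{u,v} is {v^4, u^2}; counting standard monomials gives mu = 8. Corank 2; j^3 = u^3 is a perfect cube, so E-series; the 5-jet and mu = 8 give E_8.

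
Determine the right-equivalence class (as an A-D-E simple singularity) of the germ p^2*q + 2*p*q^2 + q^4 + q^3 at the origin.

The Hessian of f at 0 is [[0, 0], [0, 0]] with rank 0, so corank 2. A Groebner basis of the Jacobian ideal J(f) in C{p,q} is {p^3 - p^2/4 + q^2/4, p^2/4 + q^3 - q^2/4, p*q + q^2}; counting standard monomials gives mu = 5. Corank 2; j^3 = q*(p + q)^2 has shape L^2 M (L != M), so D-series; mu = 5 gives D_5.

D5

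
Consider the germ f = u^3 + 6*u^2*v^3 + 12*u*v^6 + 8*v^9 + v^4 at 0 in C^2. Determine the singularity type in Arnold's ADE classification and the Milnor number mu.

The Hessian of f at 0 has rank 0. Corank 2; j^3 = u^3 is a perfect cube, so E-series; the 4-jet and mu = 6 give E_6.

Type E6, Milnor number mu = 6.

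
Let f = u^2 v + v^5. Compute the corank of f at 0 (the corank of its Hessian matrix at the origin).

2

Hessian at 0 has rank 0.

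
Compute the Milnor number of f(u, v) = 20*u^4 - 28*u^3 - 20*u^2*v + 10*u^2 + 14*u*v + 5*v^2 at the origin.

1

The Hessian of f at 0 has rank 2. Corank 0: nondegenerate Morse point, so A_1.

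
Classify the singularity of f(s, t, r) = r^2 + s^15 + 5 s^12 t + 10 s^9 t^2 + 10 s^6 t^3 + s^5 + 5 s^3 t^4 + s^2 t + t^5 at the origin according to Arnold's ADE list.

The Hessian of f at 0 has rank 1. Corank 2; j^3 = s^2*t has shape L^2 M (L != M), so D-series; mu = 6 gives D_6.

D_6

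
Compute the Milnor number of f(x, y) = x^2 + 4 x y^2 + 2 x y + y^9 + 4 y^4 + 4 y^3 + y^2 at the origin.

The Hessian of f at 0 has rank 1. Corank 1: A-series; mu = 8 gives A_8.

8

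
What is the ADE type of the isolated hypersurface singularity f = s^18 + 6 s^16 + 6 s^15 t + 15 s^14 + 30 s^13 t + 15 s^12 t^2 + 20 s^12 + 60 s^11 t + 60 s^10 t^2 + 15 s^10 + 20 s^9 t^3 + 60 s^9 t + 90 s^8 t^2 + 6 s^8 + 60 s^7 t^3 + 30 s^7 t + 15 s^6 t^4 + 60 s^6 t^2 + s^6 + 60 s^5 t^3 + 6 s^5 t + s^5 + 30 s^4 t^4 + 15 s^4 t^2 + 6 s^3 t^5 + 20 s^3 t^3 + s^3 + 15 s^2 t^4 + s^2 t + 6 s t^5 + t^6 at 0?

D7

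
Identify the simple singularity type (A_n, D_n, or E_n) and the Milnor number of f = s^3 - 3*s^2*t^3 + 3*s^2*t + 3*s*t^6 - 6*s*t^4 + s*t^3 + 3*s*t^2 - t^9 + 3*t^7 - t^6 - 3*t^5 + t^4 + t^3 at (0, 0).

Type E_{7}, Milnor number mu = 7.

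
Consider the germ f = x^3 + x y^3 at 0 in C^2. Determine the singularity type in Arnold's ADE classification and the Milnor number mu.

Type E7, Milnor number mu = 7.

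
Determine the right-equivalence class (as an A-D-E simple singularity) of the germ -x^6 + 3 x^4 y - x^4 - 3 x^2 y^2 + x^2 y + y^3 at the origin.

D4

The Hessian of f at 0 is [[0, 0], [0, 0]] with rank 0, so corank 2. A Groebner basis of the Jacobian ideal J(f) in C{x,y} is {y^3, x^2 + 3*y^2, x*y}; counting standard monomials gives mu = 4. Corank 2; j^3 = y*(x^2 + y^2) splits into three distinct lines over C (the quadratic factor has nonzero discriminant), so D_4.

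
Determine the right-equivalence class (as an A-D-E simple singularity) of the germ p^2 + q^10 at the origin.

A9

The Hessian of f at 0 is [[2, 0], [0, 0]] with rank 1, so corank 1. A Groebner basis of the Jacobian ideal J(f) in C{p,q} is {q^9, p}; counting standard monomials gives mu = 9. Corank 1: A-series; mu = 9 gives A_9.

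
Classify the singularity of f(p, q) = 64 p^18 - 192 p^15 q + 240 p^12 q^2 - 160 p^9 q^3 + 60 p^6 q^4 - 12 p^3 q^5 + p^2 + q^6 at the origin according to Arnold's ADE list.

The Hessian of f at 0 is [[2, 0], [0, 0]] with rank 1, so corank 1. A Groebner basis of the Jacobian ideal J(f) in C{p,q} is {q^5, p}; counting standard monomials gives mu = 5. Corank 1: A-series; mu = 5 gives A_5.

A_{5}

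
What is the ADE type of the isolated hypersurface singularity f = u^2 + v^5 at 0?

The Hessian of f at 0 is [[2, 0], [0, 0]] with rank 1, so corank 1. A Groebner basis of the Jacobian ideal J(f) in C{u,v} is {v^4, u}; counting standard monomials gives mu = 4. Corank 1: A-series; mu = 4 gives A_4.

A4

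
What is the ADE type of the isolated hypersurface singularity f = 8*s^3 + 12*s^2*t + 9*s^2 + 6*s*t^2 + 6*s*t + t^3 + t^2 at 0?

The Hessian of f at 0 has rank 1. Corank 1: A-series; mu = 2 gives A_2.

A_{2}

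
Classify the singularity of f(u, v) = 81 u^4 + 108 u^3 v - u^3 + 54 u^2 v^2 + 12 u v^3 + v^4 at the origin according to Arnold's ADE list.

E_{6}

The Hessian of f at 0 is [[0, 0], [0, 0]] with rank 0, so corank 2. A Groebner basis of the Jacobian ideal J(f) in C{u,v} is {v^4, u*v^2 + v^3/9, u^2}; counting standard monomials gives mu = 6. Corank 2; j^3 = -u^3 is a perfect cube, so E-series; the 4-jet and mu = 6 give E_6.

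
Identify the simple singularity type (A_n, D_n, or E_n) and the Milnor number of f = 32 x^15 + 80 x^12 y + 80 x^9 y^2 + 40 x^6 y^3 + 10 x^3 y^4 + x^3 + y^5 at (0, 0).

The Hessian of f at 0 is [[0, 0], [0, 0]] with rank 0, so corank 2. A Groebner basis of the Jacobian ideal J(f) in C{x,y} is {y^4, x^2}; counting standard monomials gives mu = 8. Corank 2; j^3 = x^3 is a perfect cube, so E-series; the 5-jet and mu = 8 give E_8.

Type E_{8}, Milnor number mu = 8.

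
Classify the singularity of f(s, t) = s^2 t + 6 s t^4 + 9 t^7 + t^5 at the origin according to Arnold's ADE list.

The Hessian of f at 0 is [[0, 0], [0, 0]] with rank 0, so corank 2. A Groebner basis of the Jacobian ideal J(f) in C{s,t} is {s*t/3 + t^4, s*t^2, s^2 - 5*s*t/3}; counting standard monomials gives mu = 6. Corank 2; j^3 = s^2*t has shape L^2 M (L != M), so D-series; mu = 6 gives D_6.

D_{6}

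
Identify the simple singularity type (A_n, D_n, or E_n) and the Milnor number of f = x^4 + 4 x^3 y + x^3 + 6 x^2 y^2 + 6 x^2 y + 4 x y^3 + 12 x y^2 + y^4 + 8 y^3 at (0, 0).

Type E_6, Milnor number mu = 6.

The Hessian of f at 0 is [[0, 0], [0, 0]] with rank 0, so corank 2. A Groebner basis of the Jacobian ideal J(f) in C{x,y} is {y^4, x*y^2 + 5*y^3/3, x^2 + 4*x*y + 4*y^2}; counting standard monomials gives mu = 6. Corank 2; j^3 = (x + 2*y)^3 is a perfect cube, so E-series; the 4-jet and mu = 6 give E_6.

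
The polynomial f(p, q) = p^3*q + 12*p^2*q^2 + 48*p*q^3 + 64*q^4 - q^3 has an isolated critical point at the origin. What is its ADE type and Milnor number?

Type E7, Milnor number mu = 7.

The Hessian of f at 0 is [[0, 0], [0, 0]] with rank 0, so corank 2. A Groebner basis of the Jacobian ideal J(f) in C{p,q} is {p^3 - 48*p*q^2 - 3*q^2, p^2*q + 8*p*q^2, q^3}; counting standard monomials gives mu = 7. Corank 2; j^3 = -q^3 is a perfect cube, so E-series; the 4-jet and mu = 7 give E_7.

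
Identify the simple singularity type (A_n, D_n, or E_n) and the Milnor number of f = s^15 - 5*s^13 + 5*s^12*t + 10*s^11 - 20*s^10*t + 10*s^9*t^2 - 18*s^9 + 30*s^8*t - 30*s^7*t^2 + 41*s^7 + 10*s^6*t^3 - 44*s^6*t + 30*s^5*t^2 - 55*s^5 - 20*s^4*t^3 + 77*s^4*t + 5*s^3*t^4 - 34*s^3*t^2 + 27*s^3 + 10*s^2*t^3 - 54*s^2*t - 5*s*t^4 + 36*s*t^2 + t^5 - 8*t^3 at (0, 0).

Type E_{8}, Milnor number mu = 8.

The Hessian of f at 0 has rank 0. Corank 2; j^3 = (3*s - 2*t)^3 is a perfect cube, so E-series; the 5-jet and mu = 8 give E_8.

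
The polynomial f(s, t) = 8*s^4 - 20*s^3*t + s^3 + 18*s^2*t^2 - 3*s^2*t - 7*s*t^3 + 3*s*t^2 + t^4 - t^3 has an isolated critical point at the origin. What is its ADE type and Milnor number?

Type E_7, Milnor number mu = 7.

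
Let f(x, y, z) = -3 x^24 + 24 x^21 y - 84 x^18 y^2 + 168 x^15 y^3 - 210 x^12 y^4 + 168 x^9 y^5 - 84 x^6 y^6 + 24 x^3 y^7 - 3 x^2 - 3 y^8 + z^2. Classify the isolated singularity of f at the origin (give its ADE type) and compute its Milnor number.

Type A_7, Milnor number mu = 7.

The Hessian of f at 0 is [[-6, 0, 0], [0, 0, 0], [0, 0, 2]] with rank 2, so corank 1. A Groebner basis of the Jacobian ideal J(f) in C{x,y,z} is {y^7, x, z}; counting standard monomials gives mu = 7. Corank 1: A-series; mu = 7 gives A_7.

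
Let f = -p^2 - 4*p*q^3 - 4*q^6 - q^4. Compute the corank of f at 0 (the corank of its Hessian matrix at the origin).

1

Hessian at 0 has rank 1.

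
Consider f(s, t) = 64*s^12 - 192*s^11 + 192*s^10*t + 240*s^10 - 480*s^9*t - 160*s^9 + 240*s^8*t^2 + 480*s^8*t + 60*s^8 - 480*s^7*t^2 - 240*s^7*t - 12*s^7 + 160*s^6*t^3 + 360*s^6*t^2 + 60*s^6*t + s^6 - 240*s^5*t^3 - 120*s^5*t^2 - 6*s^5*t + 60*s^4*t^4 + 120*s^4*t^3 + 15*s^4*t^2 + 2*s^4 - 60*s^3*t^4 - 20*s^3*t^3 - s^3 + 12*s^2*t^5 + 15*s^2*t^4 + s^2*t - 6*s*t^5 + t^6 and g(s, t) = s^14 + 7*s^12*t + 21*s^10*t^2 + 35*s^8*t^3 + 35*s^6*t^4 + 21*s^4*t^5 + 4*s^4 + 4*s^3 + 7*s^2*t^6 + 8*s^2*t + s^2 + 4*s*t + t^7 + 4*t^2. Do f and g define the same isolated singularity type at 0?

The Hessian of f at 0 has rank 0. Corank 2; j^3 = -s^2*(s - t) has shape L^2 M (L != M), so D-series; mu = 7 gives D_7. The Hessian of g at 0 has rank 1. Corank 1: A-series; mu = 6 gives A_6. f is D_7 but g is A_6, hence not right-equivalent.

No.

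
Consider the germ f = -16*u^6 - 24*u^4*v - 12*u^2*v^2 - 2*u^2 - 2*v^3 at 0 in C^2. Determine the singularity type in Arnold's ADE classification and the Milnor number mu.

Type A2, Milnor number mu = 2.

The Hessian of f at 0 has rank 1. Corank 1: A-series; mu = 2 gives A_2.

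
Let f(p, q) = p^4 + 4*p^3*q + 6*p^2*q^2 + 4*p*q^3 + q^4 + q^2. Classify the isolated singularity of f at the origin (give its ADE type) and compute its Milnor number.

Type A_{3}, Milnor number mu = 3.

The Hessian of f at 0 has rank 1. Corank 1: A-series; mu = 3 gives A_3.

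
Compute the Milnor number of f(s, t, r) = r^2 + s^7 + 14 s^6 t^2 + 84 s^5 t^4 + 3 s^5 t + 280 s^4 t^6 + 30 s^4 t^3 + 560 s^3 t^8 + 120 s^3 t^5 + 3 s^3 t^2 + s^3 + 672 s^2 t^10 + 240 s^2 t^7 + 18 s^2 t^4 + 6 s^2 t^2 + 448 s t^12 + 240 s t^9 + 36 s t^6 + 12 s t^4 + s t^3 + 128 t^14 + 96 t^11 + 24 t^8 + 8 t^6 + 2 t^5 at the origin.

7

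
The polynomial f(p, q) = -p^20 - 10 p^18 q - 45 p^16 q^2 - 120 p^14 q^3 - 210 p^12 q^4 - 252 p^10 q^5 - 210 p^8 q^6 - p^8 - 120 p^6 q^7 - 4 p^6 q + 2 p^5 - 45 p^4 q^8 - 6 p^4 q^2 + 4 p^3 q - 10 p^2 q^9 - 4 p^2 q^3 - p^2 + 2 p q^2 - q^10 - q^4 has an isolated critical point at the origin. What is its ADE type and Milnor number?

Type A9, Milnor number mu = 9.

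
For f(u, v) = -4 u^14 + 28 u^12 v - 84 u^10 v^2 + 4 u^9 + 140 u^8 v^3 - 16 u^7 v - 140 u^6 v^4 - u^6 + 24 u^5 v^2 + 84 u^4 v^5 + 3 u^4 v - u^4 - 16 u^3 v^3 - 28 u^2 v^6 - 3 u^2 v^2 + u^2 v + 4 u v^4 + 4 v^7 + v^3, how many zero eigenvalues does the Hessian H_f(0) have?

Hessian at 0 has rank 0.

2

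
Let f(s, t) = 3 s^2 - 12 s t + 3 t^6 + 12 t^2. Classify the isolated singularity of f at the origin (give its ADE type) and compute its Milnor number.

The Hessian of f at 0 is [[6, -12], [-12, 24]] with rank 1, so corank 1. A Groebner basis of the Jacobian ideal J(f) in C{s,t} is {t^5, s - 2*t}; counting standard monomials gives mu = 5. Corank 1: A-series; mu = 5 gives A_5.

Type A_5, Milnor number mu = 5.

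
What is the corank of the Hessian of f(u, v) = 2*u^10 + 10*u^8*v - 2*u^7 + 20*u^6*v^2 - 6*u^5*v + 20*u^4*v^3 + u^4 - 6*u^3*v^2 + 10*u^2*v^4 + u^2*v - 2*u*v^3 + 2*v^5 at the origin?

2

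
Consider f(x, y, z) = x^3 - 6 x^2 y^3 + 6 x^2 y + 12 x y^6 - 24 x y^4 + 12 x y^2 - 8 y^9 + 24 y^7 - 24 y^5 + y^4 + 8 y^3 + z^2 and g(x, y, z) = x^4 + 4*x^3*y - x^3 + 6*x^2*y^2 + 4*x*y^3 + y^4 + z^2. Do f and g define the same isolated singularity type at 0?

Yes.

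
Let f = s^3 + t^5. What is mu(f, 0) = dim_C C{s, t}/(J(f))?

8

The Hessian of f at 0 has rank 0. Corank 2; j^3 = s^3 is a perfect cube, so E-series; the 5-jet and mu = 8 give E_8.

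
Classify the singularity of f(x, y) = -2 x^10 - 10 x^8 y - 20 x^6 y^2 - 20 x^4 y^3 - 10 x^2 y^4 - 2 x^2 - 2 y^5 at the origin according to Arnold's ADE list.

A_{4}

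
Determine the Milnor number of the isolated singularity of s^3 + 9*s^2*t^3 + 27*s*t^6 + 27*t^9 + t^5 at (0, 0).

8

The Hessian of f at 0 is [[0, 0], [0, 0]] with rank 0, so corank 2. A Groebner basis of the Jacobian ideal J(f) in C{s,t} is {s^2/6 + s*t^3, t^4, s^3, s^2*t}; counting standard monomials gives mu = 8. Corank 2; j^3 = s^3 is a perfect cube, so E-series; the 5-jet and mu = 8 give E_8.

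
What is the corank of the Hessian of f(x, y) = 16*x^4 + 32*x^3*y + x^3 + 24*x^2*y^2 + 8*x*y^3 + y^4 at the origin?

Hessian at 0 has rank 0.

2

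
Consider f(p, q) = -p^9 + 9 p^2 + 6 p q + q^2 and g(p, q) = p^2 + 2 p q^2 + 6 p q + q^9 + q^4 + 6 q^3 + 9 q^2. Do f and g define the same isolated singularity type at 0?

The Hessian of f at 0 is [[18, 6], [6, 2]] with rank 1, so corank 1. A Groebner basis of the Jacobian ideal J(f) in C{p,q} is {q^8, p + q/3}; counting standard monomials gives mu = 8. Corank 1: A-series; mu = 8 gives A_8. The Hessian of g at 0 is [[2, 6], [6, 18]] with rank 1, so corank 1. A Groebner basis of the Jacobian ideal J(g) in C{p,q} is {p^4 + 12*p^3*q - 54*p^3 - 270*p^2*q + 405*p^2 + 1458*p*q - 729*p - 2187*q, p + q^2 + 3*q}; counting standard monomials gives mu = 8. Corank 1: A-series; mu = 8 gives A_8. Both have type A_8, hence right-equivalent.

Yes.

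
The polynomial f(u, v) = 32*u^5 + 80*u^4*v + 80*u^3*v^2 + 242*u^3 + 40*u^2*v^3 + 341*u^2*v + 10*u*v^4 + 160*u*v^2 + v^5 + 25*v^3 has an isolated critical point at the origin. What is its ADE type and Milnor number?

Type D_{6}, Milnor number mu = 6.

The Hessian of f at 0 has rank 0. Corank 2; j^3 = (2*u + v)*(11*u + 5*v)^2 has shape L^2 M (L != M), so D-series; mu = 6 gives D_6.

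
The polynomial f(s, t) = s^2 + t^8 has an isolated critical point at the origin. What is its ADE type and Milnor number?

Type A_7, Milnor number mu = 7.

The Hessian of f at 0 has rank 1. Corank 1: A-series; mu = 7 gives A_7.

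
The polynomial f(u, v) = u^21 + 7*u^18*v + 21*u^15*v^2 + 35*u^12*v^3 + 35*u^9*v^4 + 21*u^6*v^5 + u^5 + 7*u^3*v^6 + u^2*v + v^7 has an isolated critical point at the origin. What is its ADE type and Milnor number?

The Hessian of f at 0 has rank 0. Corank 2; j^3 = u^2*v has shape L^2 M (L != M), so D-series; mu = 8 gives D_8.

Type D8, Milnor number mu = 8.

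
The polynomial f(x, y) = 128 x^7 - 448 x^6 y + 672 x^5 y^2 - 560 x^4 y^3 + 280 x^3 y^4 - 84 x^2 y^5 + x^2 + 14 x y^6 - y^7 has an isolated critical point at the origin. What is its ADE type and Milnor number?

The Hessian of f at 0 has rank 1. Corank 1: A-series; mu = 6 gives A_6.

Type A6, Milnor number mu = 6.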